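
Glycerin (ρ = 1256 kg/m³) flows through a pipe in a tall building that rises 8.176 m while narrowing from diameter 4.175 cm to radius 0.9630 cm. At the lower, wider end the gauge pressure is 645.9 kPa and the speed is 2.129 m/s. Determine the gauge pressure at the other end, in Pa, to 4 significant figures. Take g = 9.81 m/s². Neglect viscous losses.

The volume flow rate is constant, so v₂ = (A₁/A₂)v₁ = (13.69/2.913)·2.129 = 10.00 m/s.
Applying Bernoulli between the two ends and solving for P₂: P₂ = P₁ + ½ρ(v₁² − v₂²) − ρgΔh.
P₂ = 645900 + ½·1256·(2.129² − 10.00²) − 1256·9.81·(+8.176) = 645900 + (-60000) − (100700) = 485200 Pa.

P₂ ≈ 485200 Pa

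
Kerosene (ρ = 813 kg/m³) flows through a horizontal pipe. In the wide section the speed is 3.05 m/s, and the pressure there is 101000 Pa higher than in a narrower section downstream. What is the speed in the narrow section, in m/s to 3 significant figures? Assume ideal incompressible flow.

Horizontal Bernoulli: P₁ + ½ρv₁² = P₂ + ½ρv₂², so v₂² = v₁² + 2(P₁ − P₂)/ρ.
v₂ = √(3.05² + 2·101000/813) = √(9.30 + 248) = 16.1 m/s.

v₂ ≈ 16.1 m/s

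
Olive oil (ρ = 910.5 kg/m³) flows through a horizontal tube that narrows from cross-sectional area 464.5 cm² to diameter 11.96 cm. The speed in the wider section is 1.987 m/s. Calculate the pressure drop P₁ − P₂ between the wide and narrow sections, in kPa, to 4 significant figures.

28.93 kPa

Mass conservation (A₁v₁ = A₂v₂) gives v₂ = 1.987 × 464.5/112.3 = 8.215 m/s.
The pipe is horizontal, so Bernoulli reduces to P₁ + ½ρv₁² = P₂ + ½ρv₂².
P₁ − P₂ = ½·910.5·(8.215² − 1.987²) = ½·910.5·63.55 = 28930 Pa.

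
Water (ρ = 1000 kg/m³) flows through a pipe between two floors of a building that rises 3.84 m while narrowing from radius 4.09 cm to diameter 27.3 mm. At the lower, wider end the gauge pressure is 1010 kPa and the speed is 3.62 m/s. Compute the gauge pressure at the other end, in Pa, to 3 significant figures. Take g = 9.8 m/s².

P₂ ≈ 451000 Pa

Continuity gives A₁v₁ = A₂v₂, so v₂ = (52.6 cm²)/(5.85 cm²) × 3.62 m/s = 32.5 m/s.
Energy conservation along the streamline gives P₂ = P₁ − ½ρ(v₂² − v₁²) − ρg(h₂ − h₁).
P₂ = 1010000 + ½·1000·(3.62² − 32.5²) − 1000·9.8·(+3.84) = 1010000 + (-522000) − (37600) = 451000 Pa.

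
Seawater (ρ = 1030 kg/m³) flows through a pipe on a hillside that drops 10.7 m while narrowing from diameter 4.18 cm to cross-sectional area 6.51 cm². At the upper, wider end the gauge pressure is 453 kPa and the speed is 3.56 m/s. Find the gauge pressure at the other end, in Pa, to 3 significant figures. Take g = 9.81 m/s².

P₂ = 539000 Pa

By continuity, v₂ = v₁·A₁/A₂ = 3.56·(13.7/6.51) = 7.50 m/s.
Energy conservation along the streamline gives P₂ = P₁ − ½ρ(v₂² − v₁²) − ρg(h₂ − h₁).
P₂ = 453000 + ½·1030·(3.56² − 7.50²) − 1030·9.81·(−10.7) = 453000 + (-22500) − (-108000) = 539000 Pa.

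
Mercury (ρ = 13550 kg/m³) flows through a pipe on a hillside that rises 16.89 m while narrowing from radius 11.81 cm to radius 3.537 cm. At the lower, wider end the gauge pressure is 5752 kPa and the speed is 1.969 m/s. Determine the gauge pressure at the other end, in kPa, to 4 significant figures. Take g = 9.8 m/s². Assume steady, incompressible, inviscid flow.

The volume flow rate is constant, so v₂ = (A₁/A₂)v₁ = (438.2/39.30)·1.969 = 21.95 m/s.
Energy conservation along the streamline gives P₂ = P₁ − ½ρ(v₂² − v₁²) − ρg(h₂ − h₁).
P₂ = 5752000 + ½·13550·(1.969² − 21.95²) − 13550·9.8·(+16.89) = 5752000 + (-3239000) − (2243000) = 270600 Pa.

P₂ ≈ 270.6 kPa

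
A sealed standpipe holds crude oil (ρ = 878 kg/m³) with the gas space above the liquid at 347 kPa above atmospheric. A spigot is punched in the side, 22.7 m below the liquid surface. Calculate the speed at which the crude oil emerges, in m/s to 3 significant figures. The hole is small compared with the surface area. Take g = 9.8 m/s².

v ≈ 35.1 m/s

Take point 1 at the surface (v₁ ≈ 0) and point 2 at the hole (at atmospheric pressure). Bernoulli: P₁ + ρg h = P_atm + ½ρv₂².
With P₁ − P_atm = 347000 Pa, v₂ = √(2gh + 2ΔP/ρ) = √(2·9.8·22.7 + 2·347000/878) = 35.1 m/s.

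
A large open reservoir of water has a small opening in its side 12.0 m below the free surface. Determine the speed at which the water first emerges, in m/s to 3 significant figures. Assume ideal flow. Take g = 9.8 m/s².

15.3 m/s

The surface is effectively still and both ends are open, so ½v² = gh and v = √(2·9.8·12.0) = 15.3 m/s.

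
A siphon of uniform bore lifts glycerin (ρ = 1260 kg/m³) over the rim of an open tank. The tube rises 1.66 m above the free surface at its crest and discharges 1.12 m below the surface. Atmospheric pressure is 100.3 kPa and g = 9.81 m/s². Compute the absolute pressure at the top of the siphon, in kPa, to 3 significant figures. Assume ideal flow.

The outlet speed comes from Torricelli: v = √(2g·1.12) = 4.69 m/s.
The bore is uniform, so the speed at the crest is the same v. Bernoulli surface→crest: P_atm = P_top + ½ρv² + ρg·h_top.
P_top = 100300 − ½·1260·4.69² − 1260·9.81·1.66 = 65900 Pa.

P_top ≈ 65.9 kPa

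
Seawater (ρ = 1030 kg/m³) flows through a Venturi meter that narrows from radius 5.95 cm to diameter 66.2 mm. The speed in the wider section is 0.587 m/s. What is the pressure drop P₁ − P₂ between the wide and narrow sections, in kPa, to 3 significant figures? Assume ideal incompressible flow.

By continuity, v₂ = v₁·A₁/A₂ = 0.587·(111/34.4) = 1.90 m/s.
Bernoulli (h₁ = h₂): P₁ − P₂ = ½ρ(v₂² − v₁²).
P₁ − P₂ = ½·1030·(1.90² − 0.587²) = ½·1030·3.25 = 1680 Pa.

1.68 kPa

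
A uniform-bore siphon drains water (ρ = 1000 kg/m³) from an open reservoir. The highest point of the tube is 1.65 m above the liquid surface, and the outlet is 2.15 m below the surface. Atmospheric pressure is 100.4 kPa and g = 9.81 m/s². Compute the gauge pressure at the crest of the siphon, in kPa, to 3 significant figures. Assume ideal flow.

The outlet speed comes from Torricelli: v = √(2g·2.15) = 6.49 m/s.
Continuity keeps v the same throughout the tube; from surface to crest, P_atm + 0 = P_top + ½ρv² + ρg·h_top.
P_top = 100400 − ½·1000·6.49² − 1000·9.81·1.65 = 63100 Pa. So P_gauge = P_top − P_atm = -37300 Pa.

-37.3 kPa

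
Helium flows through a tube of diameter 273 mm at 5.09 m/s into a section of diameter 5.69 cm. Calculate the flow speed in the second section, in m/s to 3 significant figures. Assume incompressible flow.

v₂ ≈ 117 m/s

The volume flow rate is constant, so v₂ = (A₁/A₂)v₁ = (585/25.4)·5.09 = 117 m/s.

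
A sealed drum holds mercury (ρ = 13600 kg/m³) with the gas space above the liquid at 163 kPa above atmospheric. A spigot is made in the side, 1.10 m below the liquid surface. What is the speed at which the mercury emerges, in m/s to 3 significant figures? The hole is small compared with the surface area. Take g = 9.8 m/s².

6.75 m/s

Take point 1 at the surface (v₁ ≈ 0) and point 2 at the hole (at atmospheric pressure). Bernoulli: P₁ + ρg h = P_atm + ½ρv₂².
With P₁ − P_atm = 163000 Pa, v₂ = √(2gh + 2ΔP/ρ) = √(2·9.8·1.10 + 2·163000/13600) = 6.75 m/s.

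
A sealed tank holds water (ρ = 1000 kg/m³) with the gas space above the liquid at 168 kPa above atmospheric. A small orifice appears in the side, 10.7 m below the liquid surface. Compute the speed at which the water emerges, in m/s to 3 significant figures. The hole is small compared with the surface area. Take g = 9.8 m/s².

Take point 1 at the surface (v₁ ≈ 0) and point 2 at the hole (at atmospheric pressure). Bernoulli: P₁ + ρg h = P_atm + ½ρv₂².
With P₁ − P_atm = 168000 Pa, v₂ = √(2gh + 2ΔP/ρ) = √(2·9.8·10.7 + 2·168000/1000) = 23.4 m/s.

v ≈ 23.4 m/s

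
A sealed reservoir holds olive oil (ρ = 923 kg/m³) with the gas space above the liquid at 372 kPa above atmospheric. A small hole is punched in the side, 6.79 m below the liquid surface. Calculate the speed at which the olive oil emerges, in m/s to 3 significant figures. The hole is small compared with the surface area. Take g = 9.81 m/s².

v ≈ 30.6 m/s

Take point 1 at the surface (v₁ ≈ 0) and point 2 at the hole (at atmospheric pressure). Bernoulli: P₁ + ρg h = P_atm + ½ρv₂².
With P₁ − P_atm = 372000 Pa, v₂ = √(2gh + 2ΔP/ρ) = √(2·9.81·6.79 + 2·372000/923) = 30.6 m/s.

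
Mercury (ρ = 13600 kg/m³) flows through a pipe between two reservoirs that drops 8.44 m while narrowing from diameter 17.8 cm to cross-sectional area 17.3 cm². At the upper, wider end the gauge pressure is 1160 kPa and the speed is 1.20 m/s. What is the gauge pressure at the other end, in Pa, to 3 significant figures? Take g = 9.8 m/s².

P₂ ≈ 269000 Pa

By continuity, v₂ = v₁·A₁/A₂ = 1.20·(249/17.3) = 17.3 m/s.
Applying Bernoulli between the two ends and solving for P₂: P₂ = P₁ + ½ρ(v₁² − v₂²) − ρgΔh.
P₂ = 1160000 + ½·13600·(1.20² − 17.3²) − 13600·9.8·(−8.44) = 1160000 + (-2020000) − (-1120000) = 269000 Pa.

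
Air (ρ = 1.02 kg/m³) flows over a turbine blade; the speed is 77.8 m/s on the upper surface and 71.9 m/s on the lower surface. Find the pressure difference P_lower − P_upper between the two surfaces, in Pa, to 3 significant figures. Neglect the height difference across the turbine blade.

The pressure is lower where the speed is higher: ΔP = ½ρ(v_up² − v_low²).
ΔP = ½·1.02·(77.8² − 71.9²) = 450 Pa.

450 Pa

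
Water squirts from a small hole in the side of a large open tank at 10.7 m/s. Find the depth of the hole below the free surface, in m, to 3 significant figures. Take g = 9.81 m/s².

h ≈ 5.84 m

For a small hole in a large open tank, ½v² = gh, giving h = v²/(2g).
h = 10.7²/(2·9.81) = 114/19.62 = 5.84 m.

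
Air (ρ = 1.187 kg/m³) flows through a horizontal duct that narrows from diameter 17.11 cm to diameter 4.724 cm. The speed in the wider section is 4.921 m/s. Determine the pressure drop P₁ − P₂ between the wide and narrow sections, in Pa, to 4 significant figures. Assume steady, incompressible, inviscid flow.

The volume flow rate is constant, so v₂ = (A₁/A₂)v₁ = (229.9/17.53)·4.921 = 64.56 m/s.
With no height change, Bernoulli's equation is P₁ + ½ρv₁² = P₂ + ½ρv₂².
P₁ − P₂ = ½·1.187·(64.56² − 4.921²) = ½·1.187·4143 = 2459 Pa.

ΔP = 2459 Pa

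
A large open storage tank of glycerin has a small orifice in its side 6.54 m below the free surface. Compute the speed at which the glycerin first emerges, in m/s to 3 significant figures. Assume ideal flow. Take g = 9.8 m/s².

11.3 m/s

With the surface at rest and both surface and jet at atmospheric pressure, Bernoulli gives ρg h = ½ρv², so v = √(2gh) = √(2·9.8·6.54) = 11.3 m/s.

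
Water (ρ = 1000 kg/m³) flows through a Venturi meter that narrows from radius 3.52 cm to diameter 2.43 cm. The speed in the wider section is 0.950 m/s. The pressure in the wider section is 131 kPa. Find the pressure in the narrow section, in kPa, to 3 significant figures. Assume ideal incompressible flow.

P₂ ≈ 99.7 kPa

Mass conservation (A₁v₁ = A₂v₂) gives v₂ = 0.950 × 38.9/4.64 = 7.97 m/s.
With no height change, Bernoulli's equation is P₁ + ½ρv₁² = P₂ + ½ρv₂².
P₂ = P₁ − ½ρ(v₂² − v₁²) = 131000 − ½·1000·(7.97² − 0.950²) = 131000 − 31300 = 99700 Pa.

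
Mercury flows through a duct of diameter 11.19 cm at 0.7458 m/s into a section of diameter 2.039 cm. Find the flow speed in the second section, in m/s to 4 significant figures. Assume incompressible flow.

v₂ = 22.46 m/s

Mass conservation (A₁v₁ = A₂v₂) gives v₂ = 0.7458 × 98.34/3.265 = 22.46 m/s.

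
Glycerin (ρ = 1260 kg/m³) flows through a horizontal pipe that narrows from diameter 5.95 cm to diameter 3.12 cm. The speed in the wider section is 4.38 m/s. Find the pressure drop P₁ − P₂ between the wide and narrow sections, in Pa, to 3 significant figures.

The volume flow rate is constant, so v₂ = (A₁/A₂)v₁ = (27.8/7.65)·4.38 = 15.9 m/s.
With no height change, Bernoulli's equation is P₁ + ½ρv₁² = P₂ + ½ρv₂².
P₁ − P₂ = ½·1260·(15.9² − 4.38²) = ½·1260·235 = 148000 Pa.

ΔP ≈ 148000 Pa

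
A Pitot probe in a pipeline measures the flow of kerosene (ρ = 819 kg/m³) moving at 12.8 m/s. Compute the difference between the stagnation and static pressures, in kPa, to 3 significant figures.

The dynamic pressure equals the rise in static pressure at the stagnation point: ΔP = ½ρv².
ΔP = ½·819·12.8² = 67100 Pa.

ΔP ≈ 67.1 kPa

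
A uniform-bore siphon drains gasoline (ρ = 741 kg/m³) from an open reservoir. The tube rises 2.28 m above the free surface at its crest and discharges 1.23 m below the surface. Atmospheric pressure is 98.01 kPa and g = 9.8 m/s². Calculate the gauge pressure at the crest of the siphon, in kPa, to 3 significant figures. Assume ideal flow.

From the surface to the outlet (both open to atmosphere, surface at rest): v = √(2g·h_out) = √(2·9.8·1.23) = 4.91 m/s.
The bore is uniform, so the speed at the crest is the same v. Bernoulli surface→crest: P_atm = P_top + ½ρv² + ρg·h_top.
P_top = 98010 − ½·741·4.91² − 741·9.8·2.28 = 72500 Pa. So P_gauge = P_top − P_atm = -25500 Pa.

P_gauge ≈ -25.5 kPa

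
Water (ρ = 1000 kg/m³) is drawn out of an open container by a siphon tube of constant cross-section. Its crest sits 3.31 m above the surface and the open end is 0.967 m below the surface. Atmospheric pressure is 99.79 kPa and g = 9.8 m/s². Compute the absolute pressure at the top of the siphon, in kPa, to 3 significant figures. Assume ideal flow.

Bernoulli surface→outlet gives ½v² = g·h_out, so v = √(2·9.8·0.967) = 4.35 m/s.
Continuity keeps v the same throughout the tube; from surface to crest, P_atm + 0 = P_top + ½ρv² + ρg·h_top.
P_top = 99790 − ½·1000·4.35² − 1000·9.8·3.31 = 57900 Pa.

P_top ≈ 57.9 kPa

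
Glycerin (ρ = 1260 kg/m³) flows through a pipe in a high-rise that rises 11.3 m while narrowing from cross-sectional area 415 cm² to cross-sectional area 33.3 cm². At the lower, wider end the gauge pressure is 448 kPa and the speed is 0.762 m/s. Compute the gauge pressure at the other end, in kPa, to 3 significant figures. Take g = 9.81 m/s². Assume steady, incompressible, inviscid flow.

P₂ ≈ 252 kPa

By continuity, v₂ = v₁·A₁/A₂ = 0.762·(415/33.3) = 9.50 m/s.
Bernoulli: P₁ + ½ρv₁² + ρg h₁ = P₂ + ½ρv₂² + ρg h₂, so P₂ = P₁ + ½ρ(v₁² − v₂²) − ρg(h₂ − h₁).
P₂ = 448000 + ½·1260·(0.762² − 9.50²) − 1260·9.81·(+11.3) = 448000 + (-56400) − (140000) = 252000 Pa.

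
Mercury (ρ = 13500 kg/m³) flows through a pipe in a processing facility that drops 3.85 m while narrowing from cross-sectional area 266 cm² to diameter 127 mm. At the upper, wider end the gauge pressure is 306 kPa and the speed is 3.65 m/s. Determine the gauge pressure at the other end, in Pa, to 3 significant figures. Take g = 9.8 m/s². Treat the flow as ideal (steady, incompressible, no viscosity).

P₂ ≈ 509000 Pa

By continuity, v₂ = v₁·A₁/A₂ = 3.65·(266/127) = 7.66 m/s.
Applying Bernoulli between the two ends and solving for P₂: P₂ = P₁ + ½ρ(v₁² − v₂²) − ρgΔh.
P₂ = 306000 + ½·13500·(3.65² − 7.66²) − 13500·9.8·(−3.85) = 306000 + (-307000) − (-509000) = 509000 Pa.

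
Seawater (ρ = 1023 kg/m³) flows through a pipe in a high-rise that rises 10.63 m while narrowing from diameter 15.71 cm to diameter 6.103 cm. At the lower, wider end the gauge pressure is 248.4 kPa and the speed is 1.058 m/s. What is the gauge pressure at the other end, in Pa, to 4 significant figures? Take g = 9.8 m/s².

117300 Pa

Mass conservation (A₁v₁ = A₂v₂) gives v₂ = 1.058 × 193.8/29.25 = 7.011 m/s.
Applying Bernoulli between the two ends and solving for P₂: P₂ = P₁ + ½ρ(v₁² − v₂²) − ρgΔh.
P₂ = 248400 + ½·1023·(1.058² − 7.011²) − 1023·9.8·(+10.63) = 248400 + (-24570) − (106600) = 117300 Pa.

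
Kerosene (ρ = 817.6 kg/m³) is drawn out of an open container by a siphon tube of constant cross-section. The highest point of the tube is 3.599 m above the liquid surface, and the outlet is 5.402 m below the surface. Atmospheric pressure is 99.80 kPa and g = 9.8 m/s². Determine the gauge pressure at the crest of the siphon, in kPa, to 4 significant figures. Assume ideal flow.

P_gauge ≈ -72.12 kPa

Bernoulli surface→outlet gives ½v² = g·h_out, so v = √(2·9.8·5.402) = 10.29 m/s.
Continuity keeps v the same throughout the tube; from surface to crest, P_atm + 0 = P_top + ½ρv² + ρg·h_top.
P_top = 99800 − ½·817.6·10.29² − 817.6·9.8·3.599 = 27680 Pa. So P_gauge = P_top − P_atm = -72120 Pa.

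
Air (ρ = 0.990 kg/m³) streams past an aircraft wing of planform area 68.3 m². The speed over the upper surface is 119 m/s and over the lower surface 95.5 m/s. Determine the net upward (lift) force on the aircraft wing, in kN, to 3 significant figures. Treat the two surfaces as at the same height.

F = 170 kN

From P + ½ρv² = const at equal height, P_low − P_up = ½ρ(v_up² − v_low²).
ΔP = ½·0.990·(119² − 95.5²) = 2500 Pa.
Lift = ΔP · A = 2500 × 68.3 = 170000 N.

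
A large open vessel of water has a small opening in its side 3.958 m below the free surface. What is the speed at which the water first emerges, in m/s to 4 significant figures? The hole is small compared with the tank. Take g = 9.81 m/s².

With the surface at rest and both surface and jet at atmospheric pressure, Bernoulli gives ρg h = ½ρv², so v = √(2gh) = √(2·9.81·3.958) = 8.812 m/s.

v = 8.812 m/s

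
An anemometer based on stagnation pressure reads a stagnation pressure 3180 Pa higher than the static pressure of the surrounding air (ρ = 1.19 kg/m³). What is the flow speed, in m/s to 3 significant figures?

v ≈ 73.1 m/s

The dynamic pressure equals the rise in static pressure at the stagnation point: ΔP = ½ρv².
v = √(2ΔP/ρ) = √(2·3180/1.19) = 73.1 m/s.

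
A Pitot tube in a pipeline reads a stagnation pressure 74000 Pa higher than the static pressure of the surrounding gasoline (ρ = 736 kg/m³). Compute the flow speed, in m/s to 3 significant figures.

Bernoulli between the free stream and the stagnation point: ½ρv² = P_stag − P_static.
v = √(2ΔP/ρ) = √(2·74000/736) = 14.2 m/s.

v ≈ 14.2 m/s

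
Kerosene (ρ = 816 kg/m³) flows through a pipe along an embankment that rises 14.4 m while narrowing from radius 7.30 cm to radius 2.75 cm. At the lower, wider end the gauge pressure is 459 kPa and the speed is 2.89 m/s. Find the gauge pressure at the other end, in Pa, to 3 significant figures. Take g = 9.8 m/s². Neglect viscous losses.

The volume flow rate is constant, so v₂ = (A₁/A₂)v₁ = (167/23.8)·2.89 = 20.4 m/s.
Energy conservation along the streamline gives P₂ = P₁ − ½ρ(v₂² − v₁²) − ρg(h₂ − h₁).
P₂ = 459000 + ½·816·(2.89² − 20.4²) − 816·9.8·(+14.4) = 459000 + (-166000) − (115000) = 178000 Pa.

P₂ ≈ 178000 Pa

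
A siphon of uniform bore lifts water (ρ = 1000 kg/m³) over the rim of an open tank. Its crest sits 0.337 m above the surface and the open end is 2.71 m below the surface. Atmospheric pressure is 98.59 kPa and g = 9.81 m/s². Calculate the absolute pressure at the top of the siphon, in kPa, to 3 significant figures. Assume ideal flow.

P_top = 68.7 kPa

Bernoulli surface→outlet gives ½v² = g·h_out, so v = √(2·9.81·2.71) = 7.29 m/s.
Continuity keeps v the same throughout the tube; from surface to crest, P_atm + 0 = P_top + ½ρv² + ρg·h_top.
P_top = 98590 − ½·1000·7.29² − 1000·9.81·0.337 = 68700 Pa.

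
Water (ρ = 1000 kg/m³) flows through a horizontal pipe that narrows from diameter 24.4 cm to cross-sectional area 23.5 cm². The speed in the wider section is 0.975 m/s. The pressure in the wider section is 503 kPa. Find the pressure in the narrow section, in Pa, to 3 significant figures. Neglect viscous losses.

315000 Pa

By continuity, v₂ = v₁·A₁/A₂ = 0.975·(468/23.5) = 19.4 m/s.
Bernoulli (h₁ = h₂): P₁ − P₂ = ½ρ(v₂² − v₁²).
P₂ = P₁ − ½ρ(v₂² − v₁²) = 503000 − ½·1000·(19.4² − 0.975²) = 503000 − 188000 = 315000 Pa.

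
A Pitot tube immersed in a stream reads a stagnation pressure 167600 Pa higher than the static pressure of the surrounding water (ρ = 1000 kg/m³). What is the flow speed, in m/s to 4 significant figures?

v ≈ 18.31 m/s

At the stagnation point the flow is brought to rest, so Bernoulli gives P_stag − P_static = ½ρv².
v = √(2ΔP/ρ) = √(2·167600/1000) = 18.31 m/s.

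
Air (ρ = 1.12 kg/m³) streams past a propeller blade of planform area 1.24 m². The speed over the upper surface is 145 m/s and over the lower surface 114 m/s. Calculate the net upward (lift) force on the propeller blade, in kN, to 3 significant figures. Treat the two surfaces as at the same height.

5.58 kN

The faster flow above has the lower pressure; Bernoulli (same height) gives ΔP = ½ρ(v_up² − v_low²).
ΔP = ½·1.12·(145² − 114²) = 4500 Pa.
Lift = ΔP · A = 4500 × 1.24 = 5580 N.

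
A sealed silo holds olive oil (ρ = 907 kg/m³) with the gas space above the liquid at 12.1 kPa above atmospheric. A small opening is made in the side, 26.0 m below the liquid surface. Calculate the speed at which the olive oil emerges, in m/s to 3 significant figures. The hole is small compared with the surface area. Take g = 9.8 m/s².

v ≈ 23.2 m/s

Take point 1 at the surface (v₁ ≈ 0) and point 2 at the hole (at atmospheric pressure). Bernoulli: P₁ + ρg h = P_atm + ½ρv₂².
With P₁ − P_atm = 12100 Pa, v₂ = √(2gh + 2ΔP/ρ) = √(2·9.8·26.0 + 2·12100/907) = 23.2 m/s.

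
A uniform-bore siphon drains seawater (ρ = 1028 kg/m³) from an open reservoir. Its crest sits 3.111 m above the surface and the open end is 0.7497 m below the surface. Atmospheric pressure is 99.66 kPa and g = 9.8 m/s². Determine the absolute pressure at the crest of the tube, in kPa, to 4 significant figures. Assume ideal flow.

The outlet speed comes from Torricelli: v = √(2g·0.7497) = 3.833 m/s.
Continuity keeps v the same throughout the tube; from surface to crest, P_atm + 0 = P_top + ½ρv² + ρg·h_top.
P_top = 99660 − ½·1028·3.833² − 1028·9.8·3.111 = 60770 Pa.

P_top = 60.77 kPa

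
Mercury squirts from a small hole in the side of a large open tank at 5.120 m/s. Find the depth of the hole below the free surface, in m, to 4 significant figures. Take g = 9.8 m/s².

For a small hole in a large open tank, ½v² = gh, giving h = v²/(2g).
h = 5.120²/(2·9.8) = 26.21/19.60 = 1.337 m.

h ≈ 1.337 m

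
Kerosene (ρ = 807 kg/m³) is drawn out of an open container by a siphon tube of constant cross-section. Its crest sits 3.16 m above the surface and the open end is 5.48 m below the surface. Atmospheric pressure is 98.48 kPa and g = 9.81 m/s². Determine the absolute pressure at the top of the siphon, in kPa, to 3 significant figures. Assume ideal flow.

Bernoulli surface→outlet gives ½v² = g·h_out, so v = √(2·9.81·5.48) = 10.4 m/s.
Continuity keeps v the same throughout the tube; from surface to crest, P_atm + 0 = P_top + ½ρv² + ρg·h_top.
P_top = 98480 − ½·807·10.4² − 807·9.81·3.16 = 30100 Pa.

30.1 kPa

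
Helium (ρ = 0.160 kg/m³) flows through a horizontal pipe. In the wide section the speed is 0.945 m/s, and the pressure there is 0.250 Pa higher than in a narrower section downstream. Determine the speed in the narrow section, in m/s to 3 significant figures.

Along the level pipe P + ½ρv² is conserved, hence v₂² = v₁² + 2(P₁ − P₂)/ρ.
v₂ = √(0.945² + 2·0.250/0.160) = √(0.893 + 3.12) = 2.00 m/s.

v₂ ≈ 2.00 m/s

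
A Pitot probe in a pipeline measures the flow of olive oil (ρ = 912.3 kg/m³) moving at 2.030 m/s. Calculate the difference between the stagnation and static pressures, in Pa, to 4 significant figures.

At the stagnation point the flow is brought to rest, so Bernoulli gives P_stag − P_static = ½ρv².
ΔP = ½·912.3·2.030² = 1880 Pa.

ΔP ≈ 1880 Pa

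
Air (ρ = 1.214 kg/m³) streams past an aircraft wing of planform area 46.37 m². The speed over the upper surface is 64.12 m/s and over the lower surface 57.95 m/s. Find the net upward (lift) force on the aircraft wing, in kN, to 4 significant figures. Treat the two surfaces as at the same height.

21.20 kN

From P + ½ρv² = const at equal height, P_low − P_up = ½ρ(v_up² − v_low²).
ΔP = ½·1.214·(64.12² − 57.95²) = 457.2 Pa.
Lift = ΔP · A = 457.2 × 46.37 = 21200 N.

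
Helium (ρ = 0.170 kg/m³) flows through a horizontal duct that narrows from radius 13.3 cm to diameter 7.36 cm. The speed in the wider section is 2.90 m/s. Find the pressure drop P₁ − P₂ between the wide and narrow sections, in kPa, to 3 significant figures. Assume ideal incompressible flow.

The volume flow rate is constant, so v₂ = (A₁/A₂)v₁ = (556/42.5)·2.90 = 37.9 m/s.
The pipe is horizontal, so Bernoulli reduces to P₁ + ½ρv₁² = P₂ + ½ρv₂².
P₁ − P₂ = ½·0.170·(37.9² − 2.90²) = ½·0.170·1430 = 121 Pa.

ΔP ≈ 0.121 kPa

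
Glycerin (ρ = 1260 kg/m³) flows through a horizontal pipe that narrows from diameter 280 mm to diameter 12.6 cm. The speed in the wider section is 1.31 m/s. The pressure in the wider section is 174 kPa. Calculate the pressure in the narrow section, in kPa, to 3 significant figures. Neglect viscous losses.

P₂ = 149 kPa

Mass conservation (A₁v₁ = A₂v₂) gives v₂ = 1.31 × 616/125 = 6.47 m/s.
With no height change, Bernoulli's equation is P₁ + ½ρv₁² = P₂ + ½ρv₂².
P₂ = P₁ − ½ρ(v₂² − v₁²) = 174000 − ½·1260·(6.47² − 1.31²) = 174000 − 25300 = 149000 Pa.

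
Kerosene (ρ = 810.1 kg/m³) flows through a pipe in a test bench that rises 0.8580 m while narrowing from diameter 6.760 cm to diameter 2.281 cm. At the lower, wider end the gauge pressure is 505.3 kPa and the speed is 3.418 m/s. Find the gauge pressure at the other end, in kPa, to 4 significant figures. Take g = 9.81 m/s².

P₂ ≈ 138.2 kPa

Continuity gives A₁v₁ = A₂v₂, so v₂ = (35.89 cm²)/(4.086 cm²) × 3.418 m/s = 30.02 m/s.
Energy conservation along the streamline gives P₂ = P₁ − ½ρ(v₂² − v₁²) − ρg(h₂ − h₁).
P₂ = 505300 + ½·810.1·(3.418² − 30.02²) − 810.1·9.81·(+0.8580) = 505300 + (-360300) − (6819) = 138200 Pa.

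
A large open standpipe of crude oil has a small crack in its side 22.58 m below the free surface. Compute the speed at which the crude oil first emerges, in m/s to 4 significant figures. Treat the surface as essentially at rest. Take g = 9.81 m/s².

21.05 m/s

With the surface at rest and both surface and jet at atmospheric pressure, Bernoulli gives ρg h = ½ρv², so v = √(2gh) = √(2·9.81·22.58) = 21.05 m/s.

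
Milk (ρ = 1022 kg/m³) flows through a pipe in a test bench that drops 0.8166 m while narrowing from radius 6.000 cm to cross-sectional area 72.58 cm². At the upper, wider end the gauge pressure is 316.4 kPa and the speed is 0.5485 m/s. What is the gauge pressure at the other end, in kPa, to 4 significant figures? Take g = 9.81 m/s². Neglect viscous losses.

Continuity gives A₁v₁ = A₂v₂, so v₂ = (113.1 cm²)/(72.58 cm²) × 0.5485 m/s = 0.8547 m/s.
Applying Bernoulli between the two ends and solving for P₂: P₂ = P₁ + ½ρ(v₁² − v₂²) − ρgΔh.
P₂ = 316400 + ½·1022·(0.5485² − 0.8547²) − 1022·9.81·(−0.8166) = 316400 + (-219.6) − (-8187) = 324400 Pa.

P₂ = 324.4 kPa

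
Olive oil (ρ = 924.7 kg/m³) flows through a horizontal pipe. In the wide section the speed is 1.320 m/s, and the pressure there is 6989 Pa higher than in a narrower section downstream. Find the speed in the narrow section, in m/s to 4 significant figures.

v₂ ≈ 4.106 m/s

Horizontal Bernoulli: P₁ + ½ρv₁² = P₂ + ½ρv₂², so v₂² = v₁² + 2(P₁ − P₂)/ρ.
v₂ = √(1.320² + 2·6989/924.7) = √(1.742 + 15.12) = 4.106 m/s.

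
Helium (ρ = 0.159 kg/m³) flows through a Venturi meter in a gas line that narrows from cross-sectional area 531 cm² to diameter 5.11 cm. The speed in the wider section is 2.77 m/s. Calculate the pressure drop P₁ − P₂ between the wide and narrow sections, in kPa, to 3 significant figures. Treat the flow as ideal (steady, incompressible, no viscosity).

The volume flow rate is constant, so v₂ = (A₁/A₂)v₁ = (531/20.5)·2.77 = 71.7 m/s.
The pipe is horizontal, so Bernoulli reduces to P₁ + ½ρv₁² = P₂ + ½ρv₂².
P₁ − P₂ = ½·0.159·(71.7² − 2.77²) = ½·0.159·5140 = 408 Pa.

ΔP = 0.408 kPa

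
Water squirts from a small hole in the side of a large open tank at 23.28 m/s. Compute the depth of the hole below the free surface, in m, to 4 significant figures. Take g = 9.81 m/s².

Torricelli: v = √(2gh), so h = v²/(2g).
h = 23.28²/(2·9.81) = 542.0/19.62 = 27.62 m.

h = 27.62 m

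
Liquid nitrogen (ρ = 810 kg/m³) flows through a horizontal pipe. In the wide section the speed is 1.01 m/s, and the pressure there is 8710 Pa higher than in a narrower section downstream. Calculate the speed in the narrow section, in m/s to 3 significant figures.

Along the level pipe P + ½ρv² is conserved, hence v₂² = v₁² + 2(P₁ − P₂)/ρ.
v₂ = √(1.01² + 2·8710/810) = √(1.02 + 21.5) = 4.75 m/s.

4.75 m/s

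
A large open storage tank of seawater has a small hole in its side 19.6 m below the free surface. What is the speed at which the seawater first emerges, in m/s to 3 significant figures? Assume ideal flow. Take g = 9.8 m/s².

19.6 m/s

With the surface at rest and both surface and jet at atmospheric pressure, Bernoulli gives ρg h = ½ρv², so v = √(2gh) = √(2·9.8·19.6) = 19.6 m/s.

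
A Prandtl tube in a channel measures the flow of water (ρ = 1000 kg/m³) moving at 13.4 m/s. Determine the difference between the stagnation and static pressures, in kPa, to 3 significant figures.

ΔP = 89.8 kPa

At the stagnation point the flow is brought to rest, so Bernoulli gives P_stag − P_static = ½ρv².
ΔP = ½·1000·13.4² = 89800 Pa.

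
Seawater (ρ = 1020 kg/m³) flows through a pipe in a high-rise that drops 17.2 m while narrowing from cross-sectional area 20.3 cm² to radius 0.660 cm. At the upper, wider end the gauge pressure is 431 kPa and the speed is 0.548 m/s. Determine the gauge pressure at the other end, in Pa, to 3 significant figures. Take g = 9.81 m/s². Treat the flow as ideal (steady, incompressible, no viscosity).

P₂ ≈ 570000 Pa

Mass conservation (A₁v₁ = A₂v₂) gives v₂ = 0.548 × 20.3/1.37 = 8.13 m/s.
Applying Bernoulli between the two ends and solving for P₂: P₂ = P₁ + ½ρ(v₁² − v₂²) − ρgΔh.
P₂ = 431000 + ½·1020·(0.548² − 8.13²) − 1020·9.81·(−17.2) = 431000 + (-33500) − (-172000) = 570000 Pa.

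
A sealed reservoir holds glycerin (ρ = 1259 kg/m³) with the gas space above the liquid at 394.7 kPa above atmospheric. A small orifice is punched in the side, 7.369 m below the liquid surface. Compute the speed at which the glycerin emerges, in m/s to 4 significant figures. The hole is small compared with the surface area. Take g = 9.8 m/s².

Take point 1 at the surface (v₁ ≈ 0) and point 2 at the hole (at atmospheric pressure). Bernoulli: P₁ + ρg h = P_atm + ½ρv₂².
With P₁ − P_atm = 394700 Pa, v₂ = √(2gh + 2ΔP/ρ) = √(2·9.8·7.369 + 2·394700/1259) = 27.77 m/s.

v ≈ 27.77 m/s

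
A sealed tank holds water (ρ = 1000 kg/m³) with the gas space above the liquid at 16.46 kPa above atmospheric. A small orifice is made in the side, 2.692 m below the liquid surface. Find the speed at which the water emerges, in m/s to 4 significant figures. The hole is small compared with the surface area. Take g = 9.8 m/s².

v ≈ 9.257 m/s

Take point 1 at the surface (v₁ ≈ 0) and point 2 at the hole (at atmospheric pressure). Bernoulli: P₁ + ρg h = P_atm + ½ρv₂².
With P₁ − P_atm = 16460 Pa, v₂ = √(2gh + 2ΔP/ρ) = √(2·9.8·2.692 + 2·16460/1000) = 9.257 m/s.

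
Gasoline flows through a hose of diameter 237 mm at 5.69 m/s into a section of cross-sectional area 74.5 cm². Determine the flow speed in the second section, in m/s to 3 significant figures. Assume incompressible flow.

33.7 m/s

By continuity, v₂ = v₁·A₁/A₂ = 5.69·(441/74.5) = 33.7 m/s.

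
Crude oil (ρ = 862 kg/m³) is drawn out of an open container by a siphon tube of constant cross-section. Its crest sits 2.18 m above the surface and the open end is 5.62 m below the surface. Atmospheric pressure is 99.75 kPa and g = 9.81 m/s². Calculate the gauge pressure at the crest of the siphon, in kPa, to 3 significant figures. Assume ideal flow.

P_gauge = -66.0 kPa

Bernoulli surface→outlet gives ½v² = g·h_out, so v = √(2·9.81·5.62) = 10.5 m/s.
Continuity keeps v the same throughout the tube; from surface to crest, P_atm + 0 = P_top + ½ρv² + ρg·h_top.
P_top = 99750 − ½·862·10.5² − 862·9.81·2.18 = 33800 Pa. So P_gauge = P_top − P_atm = -66000 Pa.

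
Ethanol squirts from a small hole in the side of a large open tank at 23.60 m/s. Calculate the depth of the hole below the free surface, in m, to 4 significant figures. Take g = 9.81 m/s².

h ≈ 28.39 m

Inverting v = √(2gh) gives h = v² / 2g.
h = 23.60²/(2·9.81) = 557.0/19.62 = 28.39 m.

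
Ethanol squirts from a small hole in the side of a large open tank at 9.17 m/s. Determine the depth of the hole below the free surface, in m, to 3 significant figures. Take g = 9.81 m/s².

Torricelli: v = √(2gh), so h = v²/(2g).
h = 9.17²/(2·9.81) = 84.1/19.62 = 4.29 m.

4.29 m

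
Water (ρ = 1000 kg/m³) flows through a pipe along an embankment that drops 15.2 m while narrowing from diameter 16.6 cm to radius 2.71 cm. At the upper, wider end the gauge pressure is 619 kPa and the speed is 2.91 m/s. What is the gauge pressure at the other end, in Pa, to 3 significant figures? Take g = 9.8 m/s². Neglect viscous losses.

400000 Pa

By continuity, v₂ = v₁·A₁/A₂ = 2.91·(216/23.1) = 27.3 m/s.
Bernoulli: P₁ + ½ρv₁² + ρg h₁ = P₂ + ½ρv₂² + ρg h₂, so P₂ = P₁ + ½ρ(v₁² − v₂²) − ρg(h₂ − h₁).
P₂ = 619000 + ½·1000·(2.91² − 27.3²) − 1000·9.8·(−15.2) = 619000 + (-368000) − (-149000) = 400000 Pa.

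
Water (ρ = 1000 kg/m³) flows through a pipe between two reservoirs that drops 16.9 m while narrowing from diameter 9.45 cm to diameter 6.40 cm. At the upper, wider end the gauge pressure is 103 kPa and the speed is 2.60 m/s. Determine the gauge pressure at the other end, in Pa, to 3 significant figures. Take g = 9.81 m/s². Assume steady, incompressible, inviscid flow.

P₂ ≈ 256000 Pa

Continuity gives A₁v₁ = A₂v₂, so v₂ = (70.1 cm²)/(32.2 cm²) × 2.60 m/s = 5.67 m/s.
Energy conservation along the streamline gives P₂ = P₁ − ½ρ(v₂² − v₁²) − ρg(h₂ − h₁).
P₂ = 103000 + ½·1000·(2.60² − 5.67²) − 1000·9.81·(−16.9) = 103000 + (-12700) − (-166000) = 256000 Pa.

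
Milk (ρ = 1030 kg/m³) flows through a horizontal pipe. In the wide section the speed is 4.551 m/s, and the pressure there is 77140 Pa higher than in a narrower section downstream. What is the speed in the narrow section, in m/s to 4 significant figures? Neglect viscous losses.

13.06 m/s

With h₁ = h₂, rearranging Bernoulli gives v₂ = √(v₁² + 2ΔP/ρ).
v₂ = √(4.551² + 2·77140/1030) = √(20.71 + 149.8) = 13.06 m/s.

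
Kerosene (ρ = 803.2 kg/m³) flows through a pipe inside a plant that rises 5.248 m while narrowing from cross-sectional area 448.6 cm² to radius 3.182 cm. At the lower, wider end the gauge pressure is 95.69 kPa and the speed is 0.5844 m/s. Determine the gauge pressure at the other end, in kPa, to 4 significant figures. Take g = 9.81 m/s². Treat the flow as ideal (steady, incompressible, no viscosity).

P₂ ≈ 27.20 kPa

By continuity, v₂ = v₁·A₁/A₂ = 0.5844·(448.6/31.81) = 8.242 m/s.
Energy conservation along the streamline gives P₂ = P₁ − ½ρ(v₂² − v₁²) − ρg(h₂ − h₁).
P₂ = 95690 + ½·803.2·(0.5844² − 8.242²) − 803.2·9.81·(+5.248) = 95690 + (-27140) − (41350) = 27200 Pa.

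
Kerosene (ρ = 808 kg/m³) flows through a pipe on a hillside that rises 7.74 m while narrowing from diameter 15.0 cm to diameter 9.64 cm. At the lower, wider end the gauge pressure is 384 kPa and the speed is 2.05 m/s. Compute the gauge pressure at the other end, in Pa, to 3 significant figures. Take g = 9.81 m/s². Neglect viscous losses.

P₂ ≈ 314000 Pa

Mass conservation (A₁v₁ = A₂v₂) gives v₂ = 2.05 × 177/73.0 = 4.96 m/s.
Energy conservation along the streamline gives P₂ = P₁ − ½ρ(v₂² − v₁²) − ρg(h₂ − h₁).
P₂ = 384000 + ½·808·(2.05² − 4.96²) − 808·9.81·(+7.74) = 384000 + (-8260) − (61400) = 314000 Pa.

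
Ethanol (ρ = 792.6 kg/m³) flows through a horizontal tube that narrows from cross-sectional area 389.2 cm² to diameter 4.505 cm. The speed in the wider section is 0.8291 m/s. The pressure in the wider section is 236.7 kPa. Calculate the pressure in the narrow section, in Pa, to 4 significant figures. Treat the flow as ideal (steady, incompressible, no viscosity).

By continuity, v₂ = v₁·A₁/A₂ = 0.8291·(389.2/15.94) = 20.24 m/s.
Bernoulli (h₁ = h₂): P₁ − P₂ = ½ρ(v₂² − v₁²).
P₂ = P₁ − ½ρ(v₂² − v₁²) = 236700 − ½·792.6·(20.24² − 0.8291²) = 236700 − 162100 = 74560 Pa.

P₂ = 74560 Pa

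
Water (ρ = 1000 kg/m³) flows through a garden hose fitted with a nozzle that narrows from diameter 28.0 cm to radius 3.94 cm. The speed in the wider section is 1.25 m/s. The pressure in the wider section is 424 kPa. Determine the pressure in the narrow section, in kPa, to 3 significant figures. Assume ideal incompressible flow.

P₂ ≈ 300 kPa

The volume flow rate is constant, so v₂ = (A₁/A₂)v₁ = (616/48.8)·1.25 = 15.8 m/s.
The pipe is horizontal, so Bernoulli reduces to P₁ + ½ρv₁² = P₂ + ½ρv₂².
P₂ = P₁ − ½ρ(v₂² − v₁²) = 424000 − ½·1000·(15.8² − 1.25²) = 424000 − 124000 = 300000 Pa.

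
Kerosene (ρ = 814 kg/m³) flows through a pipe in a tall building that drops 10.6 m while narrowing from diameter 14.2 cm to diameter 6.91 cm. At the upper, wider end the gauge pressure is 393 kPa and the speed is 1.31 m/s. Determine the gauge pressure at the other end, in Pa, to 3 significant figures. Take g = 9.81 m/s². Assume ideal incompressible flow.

The volume flow rate is constant, so v₂ = (A₁/A₂)v₁ = (158/37.5)·1.31 = 5.53 m/s.
Energy conservation along the streamline gives P₂ = P₁ − ½ρ(v₂² − v₁²) − ρg(h₂ − h₁).
P₂ = 393000 + ½·814·(1.31² − 5.53²) − 814·9.81·(−10.6) = 393000 + (-11800) − (-84600) = 466000 Pa.

466000 Pa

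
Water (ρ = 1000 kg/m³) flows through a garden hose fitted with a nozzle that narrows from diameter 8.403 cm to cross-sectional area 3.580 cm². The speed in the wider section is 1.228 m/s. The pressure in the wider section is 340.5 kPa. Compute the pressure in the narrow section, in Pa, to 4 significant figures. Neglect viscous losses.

Mass conservation (A₁v₁ = A₂v₂) gives v₂ = 1.228 × 55.46/3.580 = 19.02 m/s.
Bernoulli (h₁ = h₂): P₁ − P₂ = ½ρ(v₂² − v₁²).
P₂ = P₁ − ½ρ(v₂² − v₁²) = 340500 − ½·1000·(19.02² − 1.228²) = 340500 − 180200 = 160300 Pa.

P₂ ≈ 160300 Pa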